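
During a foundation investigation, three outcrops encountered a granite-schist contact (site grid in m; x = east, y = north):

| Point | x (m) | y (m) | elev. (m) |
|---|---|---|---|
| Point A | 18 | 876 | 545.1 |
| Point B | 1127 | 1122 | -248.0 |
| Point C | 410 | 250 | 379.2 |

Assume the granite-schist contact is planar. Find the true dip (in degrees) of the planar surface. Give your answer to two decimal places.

Let the plane be z = a·x + b·y + c.
Point B−Point A: 1109a + 246b = −793.1;  Point C−Point A: 392a − 626b = −165.9.
Solving gives a = −0.67954, b = −0.16051.
Gradient magnitude |∇z| = √(a² + b²) = √(0.46178 + 0.02576) = 0.69824.
True dip = arctan(0.69824) = 34.92°, dipping toward ENE (azimuth ≈ 077°).

34.92°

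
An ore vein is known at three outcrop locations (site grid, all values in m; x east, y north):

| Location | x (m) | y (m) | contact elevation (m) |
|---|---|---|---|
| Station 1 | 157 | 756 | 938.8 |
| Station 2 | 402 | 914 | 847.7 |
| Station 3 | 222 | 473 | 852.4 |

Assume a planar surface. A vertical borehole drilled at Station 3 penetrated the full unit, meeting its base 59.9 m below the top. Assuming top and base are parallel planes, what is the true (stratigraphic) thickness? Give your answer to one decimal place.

Let the plane be z = a·x + b·y + c.
Station 2−Station 1: 245a + 158b = −91.1;  Station 3−Station 1: 65a − 283b = −86.4.
Solving gives a = −0.49535, b = 0.19153.
|∇z| = √(a²+b²) = 0.53109, so dip δ = arctan(0.53109) = 27.97°.
True thickness = vertical thickness × cos δ = 59.9 × cos 27.97° = 52.9 m.

52.9 m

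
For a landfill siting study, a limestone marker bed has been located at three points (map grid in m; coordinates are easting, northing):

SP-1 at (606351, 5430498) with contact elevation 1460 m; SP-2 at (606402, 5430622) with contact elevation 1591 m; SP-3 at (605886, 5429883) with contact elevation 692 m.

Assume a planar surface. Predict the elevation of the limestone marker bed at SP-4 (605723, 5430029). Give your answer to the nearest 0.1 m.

Let the plane be z = a·easting + b·northing + c.
SP-2−SP-1: 51a + 124b = 131;  SP-3−SP-1: −465a − 615b = −768.
Solving gives a = 0.557786651, b = 0.827039361.
Then c = 1460 − a·606351 − b·5430498 = −4827990.09.
At (605723, 5430029): z = 337864.2 + 4490847.7 − 4827990.09 = 721.8 m.

721.8 m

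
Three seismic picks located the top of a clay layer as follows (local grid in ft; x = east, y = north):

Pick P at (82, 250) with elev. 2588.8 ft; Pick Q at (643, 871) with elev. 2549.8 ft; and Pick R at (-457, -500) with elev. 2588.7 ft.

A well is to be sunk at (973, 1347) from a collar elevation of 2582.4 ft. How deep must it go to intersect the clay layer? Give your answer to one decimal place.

28.4 ft

Two edge vectors: Pick P→Pick Q = (561, 621, -39), Pick P→Pick R = (-539, -750, -0.1).
Normal n = (Pick P→Pick Q) × (Pick P→Pick R) = (-29312.1, 21077.1, -86031).
So ∂z/∂x = −n_x/n_z = −0.340716 and ∂z/∂y = −n_y/n_z = 0.244994.
Intercept c from Pick P: 2588.8 + 27.94 − 61.25 = 2555.49.
At (973, 1347): z_contact = −331.52 + 330.01 + 2555.49 = 2553.98 ft.
Depth below ground = 2582.4 − 2553.98 = 28.4 ft.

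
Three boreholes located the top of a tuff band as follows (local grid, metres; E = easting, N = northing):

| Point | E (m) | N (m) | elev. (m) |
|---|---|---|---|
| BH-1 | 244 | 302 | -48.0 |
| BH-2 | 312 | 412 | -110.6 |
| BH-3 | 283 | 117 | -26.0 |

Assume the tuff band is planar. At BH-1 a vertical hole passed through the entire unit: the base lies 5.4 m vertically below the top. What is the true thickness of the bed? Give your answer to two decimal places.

Two edge vectors: BH-1→BH-2 = (68, 110, -62.6), BH-1→BH-3 = (39, -185, 22).
Normal n = (BH-1→BH-2) × (BH-1→BH-3) = (-9161, -3937.4, -16870).
So ∂z/∂E = −n_x/n_z = −0.54303 and ∂z/∂N = −n_y/n_z = −0.23340.
|∇z| = √(a²+b²) = 0.59107, so dip δ = arctan(0.59107) = 30.59°.
True thickness = vertical thickness × cos δ = 5.4 × cos 30.59° = 4.65 m.

4.65 m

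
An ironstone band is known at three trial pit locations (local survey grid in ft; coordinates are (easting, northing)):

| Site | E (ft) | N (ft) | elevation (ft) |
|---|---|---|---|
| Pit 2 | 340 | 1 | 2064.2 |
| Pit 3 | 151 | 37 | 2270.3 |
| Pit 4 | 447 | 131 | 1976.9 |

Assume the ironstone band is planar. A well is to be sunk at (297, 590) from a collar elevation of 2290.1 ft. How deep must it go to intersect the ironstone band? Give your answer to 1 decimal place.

Two edge vectors: Pit 2→Pit 3 = (-189, 36, 206.1), Pit 2→Pit 4 = (107, 130, -87.3).
Normal n = (Pit 2→Pit 3) × (Pit 2→Pit 4) = (-29935.8, 5553, -28422).
So ∂z/∂E = −n_x/n_z = −1.05326 and ∂z/∂N = −n_y/n_z = 0.19538.
Intercept c from Pit 2: 2064.2 + 358.11 − 0.20 = 2422.11.
At (297, 590): z_contact = −312.82 + 115.27 + 2422.11 = 2224.57 ft.
Depth below ground = 2290.1 − 2224.57 = 65.5 ft.

65.5 ft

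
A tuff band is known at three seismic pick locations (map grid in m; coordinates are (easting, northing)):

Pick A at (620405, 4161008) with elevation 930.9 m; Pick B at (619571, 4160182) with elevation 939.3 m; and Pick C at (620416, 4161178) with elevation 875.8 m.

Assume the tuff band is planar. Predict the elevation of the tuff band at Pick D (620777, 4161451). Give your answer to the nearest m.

901 m

Two edge vectors: Pick A→Pick B = (-834, -826, 8.4), Pick A→Pick C = (11, 170, -55.1).
Normal n = (Pick A→Pick B) × (Pick A→Pick C) = (44084.6, -45861, -132694).
So ∂z/∂E = −n_x/n_z = 0.33222753 and ∂z/∂N = −n_y/n_z = −0.34561472.
Intercept c from Pick A: 930.9 − 206115.62 + 1438105.63 = 1232920.90.
At (620777, 4161451): z = 206239.2 − 1438258.7 + 1232920.90 = 901.4 m.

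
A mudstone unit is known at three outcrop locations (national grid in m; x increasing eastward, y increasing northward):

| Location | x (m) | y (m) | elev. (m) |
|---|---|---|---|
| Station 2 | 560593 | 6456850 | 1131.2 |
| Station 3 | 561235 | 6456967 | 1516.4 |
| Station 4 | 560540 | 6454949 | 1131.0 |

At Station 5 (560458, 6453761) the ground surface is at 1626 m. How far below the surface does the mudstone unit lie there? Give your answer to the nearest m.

525 m

Let the plane be z = a·x + b·y + c.
Station 3−Station 2: 642a + 117b = 385.2;  Station 4−Station 2: −53a − 1901b = −0.2.
Solving gives a = 0.60304487, b = −0.01670772.
Then c = 1131.2 − a·560593 − b·6456850 = −229052.28.
At (560458, 6453761): z_contact = 337981.3 − 107827.6 − 229052.28 = 1101.4 m.
Depth below ground = 1626 − 1101.4 = 525 m.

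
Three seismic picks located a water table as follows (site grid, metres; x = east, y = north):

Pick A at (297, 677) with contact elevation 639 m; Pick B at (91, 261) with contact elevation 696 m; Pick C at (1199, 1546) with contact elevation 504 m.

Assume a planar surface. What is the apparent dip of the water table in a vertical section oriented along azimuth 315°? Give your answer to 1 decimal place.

3.5°

Let the plane be z = a·x + b·y + c.
Pick B−Pick A: −206a − 416b = 57;  Pick C−Pick A: 902a + 869b = −135.
Solving gives a = −0.03377, b = −0.12029.
Unit vector along 315° is (sin 315°, cos 315°) = (-0.7071, 0.7071).
Slope in that direction = a·(-0.7071) + b·(0.7071) = −0.06118.
Apparent dip = arctan|0.06118| = 3.5° (true dip is 7.1°, so apparent ≤ true as expected).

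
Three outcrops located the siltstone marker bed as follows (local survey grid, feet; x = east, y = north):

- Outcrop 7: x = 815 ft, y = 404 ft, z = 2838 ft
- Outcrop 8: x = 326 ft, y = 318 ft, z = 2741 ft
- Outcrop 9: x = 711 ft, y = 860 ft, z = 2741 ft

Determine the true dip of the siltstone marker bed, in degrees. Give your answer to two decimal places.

Let the plane be z = a·x + b·y + c.
Outcrop 8−Outcrop 7: −489a − 86b = −97;  Outcrop 9−Outcrop 7: −104a + 456b = −97.
Solving gives a = 0.22668, b = −0.16102.
Gradient magnitude |∇z| = √(a² + b²) = √(0.05138 + 0.02593) = 0.27805.
True dip = arctan(0.27805) = 15.54°, dipping toward NW (azimuth ≈ 305°).

15.54°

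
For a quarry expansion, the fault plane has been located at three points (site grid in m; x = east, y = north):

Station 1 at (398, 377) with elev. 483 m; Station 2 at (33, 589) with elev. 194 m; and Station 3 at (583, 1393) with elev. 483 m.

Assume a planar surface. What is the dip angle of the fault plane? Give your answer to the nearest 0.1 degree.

36.0°

Two edge vectors: Station 1→Station 2 = (-365, 212, -289), Station 1→Station 3 = (185, 1016, 0).
Normal n = (Station 1→Station 2) × (Station 1→Station 3) = (293624, -53465, -410060).
So ∂z/∂x = −n_x/n_z = 0.71605 and ∂z/∂y = −n_y/n_z = −0.13038.
Gradient magnitude |∇z| = √(a² + b²) = √(0.51273 + 0.01700) = 0.72783.
True dip = arctan(0.72783) = 36.0°, dipping toward W (azimuth ≈ 280°).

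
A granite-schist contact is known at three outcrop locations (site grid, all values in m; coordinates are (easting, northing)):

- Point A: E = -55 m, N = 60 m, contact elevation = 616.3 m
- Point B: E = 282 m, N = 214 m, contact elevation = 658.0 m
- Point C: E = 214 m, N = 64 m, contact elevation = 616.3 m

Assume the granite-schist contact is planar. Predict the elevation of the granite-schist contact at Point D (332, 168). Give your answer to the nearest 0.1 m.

Two edge vectors: Point A→Point B = (337, 154, 41.7), Point A→Point C = (269, 4, 0).
Normal n = (Point A→Point B) × (Point A→Point C) = (-166.8, 11217.3, -40078).
So ∂z/∂E = −n_x/n_z = −0.00416 and ∂z/∂N = −n_y/n_z = 0.27989.
Intercept c from Point A: 616.3 − 0.23 − 16.79 = 599.28.
At (332, 168): z = −1.4 + 47.0 + 599.28 = 644.9 m.

644.9 m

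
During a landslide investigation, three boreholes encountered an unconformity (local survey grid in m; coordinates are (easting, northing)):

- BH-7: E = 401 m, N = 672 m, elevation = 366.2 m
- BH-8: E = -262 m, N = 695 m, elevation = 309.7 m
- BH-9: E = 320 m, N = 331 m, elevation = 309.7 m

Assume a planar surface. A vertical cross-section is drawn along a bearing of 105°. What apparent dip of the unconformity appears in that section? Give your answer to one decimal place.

Let the plane be z = a·E + b·N + c.
BH-8−BH-7: −663a + 23b = −56.5;  BH-9−BH-7: −81a − 341b = −56.5.
Solving gives a = 0.09022, b = 0.14426.
Unit vector along 105° is (sin 105°, cos 105°) = (0.9659, -0.2588).
Slope in that direction = a·(0.9659) + b·(-0.2588) = 0.04981.
Apparent dip = arctan|0.04981| = 2.9° (true dip is 9.7°, so apparent ≤ true as expected).

2.9°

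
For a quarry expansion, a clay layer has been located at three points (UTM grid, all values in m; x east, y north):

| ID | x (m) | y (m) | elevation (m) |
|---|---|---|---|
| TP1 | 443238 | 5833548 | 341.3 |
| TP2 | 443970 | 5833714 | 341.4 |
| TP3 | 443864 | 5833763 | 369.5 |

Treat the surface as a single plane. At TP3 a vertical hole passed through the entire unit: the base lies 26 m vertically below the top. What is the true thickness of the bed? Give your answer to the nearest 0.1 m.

24.2 m

Two edge vectors: TP1→TP2 = (732, 166, 0.1), TP1→TP3 = (626, 215, 28.2).
Normal n = (TP1→TP2) × (TP1→TP3) = (4659.7, -20579.8, 53464).
So ∂z/∂x = −n_x/n_z = −0.08716 and ∂z/∂y = −n_y/n_z = 0.38493.
|∇z| = √(a²+b²) = 0.39467, so dip δ = arctan(0.39467) = 21.54°.
True thickness = vertical thickness × cos δ = 26 × cos 21.54° = 24.2 m.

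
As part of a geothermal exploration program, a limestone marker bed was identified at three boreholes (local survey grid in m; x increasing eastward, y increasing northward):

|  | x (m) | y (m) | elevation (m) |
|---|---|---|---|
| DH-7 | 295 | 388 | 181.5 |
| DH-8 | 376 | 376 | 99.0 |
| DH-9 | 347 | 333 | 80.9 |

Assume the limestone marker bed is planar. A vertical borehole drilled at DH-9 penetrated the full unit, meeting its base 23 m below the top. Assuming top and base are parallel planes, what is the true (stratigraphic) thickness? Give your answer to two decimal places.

13.82 m

Two edge vectors: DH-7→DH-8 = (81, -12, -82.5), DH-7→DH-9 = (52, -55, -100.6).
Normal n = (DH-7→DH-8) × (DH-7→DH-9) = (-3330.3, 3858.6, -3831).
So ∂z/∂x = −n_x/n_z = −0.86930 and ∂z/∂y = −n_y/n_z = 1.00720.
|∇z| = √(a²+b²) = 1.33047, so dip δ = arctan(1.33047) = 53.07°.
True thickness = vertical thickness × cos δ = 23 × cos 53.07° = 13.82 m.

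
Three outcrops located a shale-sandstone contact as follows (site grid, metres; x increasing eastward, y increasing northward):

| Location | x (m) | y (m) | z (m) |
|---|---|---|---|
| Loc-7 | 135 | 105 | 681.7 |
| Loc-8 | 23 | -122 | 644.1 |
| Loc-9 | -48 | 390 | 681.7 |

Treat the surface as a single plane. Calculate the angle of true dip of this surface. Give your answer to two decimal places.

9.83°

Two edge vectors: Loc-7→Loc-8 = (-112, -227, -37.6), Loc-7→Loc-9 = (-183, 285, 0).
Normal n = (Loc-7→Loc-8) × (Loc-7→Loc-9) = (10716, 6880.8, -73461).
So ∂z/∂x = −n_x/n_z = 0.14587 and ∂z/∂y = −n_y/n_z = 0.09367.
Gradient magnitude |∇z| = √(a² + b²) = √(0.02128 + 0.00877) = 0.17336.
True dip = arctan(0.17336) = 9.83°, dipping toward WSW (azimuth ≈ 237°).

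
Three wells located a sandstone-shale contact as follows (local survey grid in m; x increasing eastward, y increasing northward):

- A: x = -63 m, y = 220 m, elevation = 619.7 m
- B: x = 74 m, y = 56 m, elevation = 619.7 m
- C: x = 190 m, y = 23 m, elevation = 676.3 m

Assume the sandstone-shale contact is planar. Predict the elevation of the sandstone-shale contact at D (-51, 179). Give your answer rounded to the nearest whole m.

605 m

Let the plane be z = a·x + b·y + c.
B−A: 137a − 164b = 0;  C−A: 253a − 197b = 56.6.
Solving gives a = 0.64003, b = 0.53466.
Then c = 619.7 − a·-63 − b·220 = 542.40.
At (-51, 179): z = −32.6 + 95.7 + 542.40 = 605.5 m.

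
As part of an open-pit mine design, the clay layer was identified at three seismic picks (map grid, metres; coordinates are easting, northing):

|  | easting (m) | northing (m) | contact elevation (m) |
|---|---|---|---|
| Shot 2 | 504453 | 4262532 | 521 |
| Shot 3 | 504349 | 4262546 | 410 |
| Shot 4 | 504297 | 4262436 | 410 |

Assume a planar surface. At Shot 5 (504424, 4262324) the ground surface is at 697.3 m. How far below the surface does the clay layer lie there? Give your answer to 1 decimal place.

Let the plane be z = a·easting + b·northing + c.
Shot 3−Shot 2: −104a + 14b = −111;  Shot 4−Shot 2: −156a − 96b = −111.
Solving gives a = 1.003451677, b = −0.474358974.
Then c = 521 − a·504453 − b·4262532 = 1516297.10.
At (504424, 4262324): z_contact = 506165.11 − 2021871.64 + 1516297.10 = 590.57 m.
Depth below ground = 697.3 − 590.57 = 106.7 m.

106.7 m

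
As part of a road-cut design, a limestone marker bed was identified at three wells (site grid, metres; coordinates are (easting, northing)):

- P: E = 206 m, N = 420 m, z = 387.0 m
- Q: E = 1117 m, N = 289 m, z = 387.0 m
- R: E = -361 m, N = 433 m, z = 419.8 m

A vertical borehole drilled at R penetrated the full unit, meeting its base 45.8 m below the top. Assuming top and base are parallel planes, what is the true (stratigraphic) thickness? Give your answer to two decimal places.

41.23 m

Let the plane be z = a·E + b·N + c.
Q−P: 911a − 131b = 0;  R−P: −567a + 13b = 32.8.
Solving gives a = −0.06882, b = −0.47860.
|∇z| = √(a²+b²) = 0.48352, so dip δ = arctan(0.48352) = 25.80°.
True thickness = vertical thickness × cos δ = 45.8 × cos 25.80° = 41.23 m.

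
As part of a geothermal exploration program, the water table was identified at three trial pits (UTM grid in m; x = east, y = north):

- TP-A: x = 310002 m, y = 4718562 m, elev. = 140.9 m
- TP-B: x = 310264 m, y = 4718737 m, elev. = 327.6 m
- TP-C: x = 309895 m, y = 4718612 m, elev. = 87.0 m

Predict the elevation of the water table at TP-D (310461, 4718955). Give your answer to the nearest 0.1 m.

Two edge vectors: TP-A→TP-B = (262, 175, 186.7), TP-A→TP-C = (-107, 50, -53.9).
Normal n = (TP-A→TP-B) × (TP-A→TP-C) = (-18767.5, -5855.1, 31825).
So ∂z/∂x = −n_x/n_z = 0.589709348 and ∂z/∂y = −n_y/n_z = 0.183978005.
Intercept c from TP-A: 140.9 − 182811.08 − 868111.62 = −1050781.80.
At (310461, 4718955): z = 183081.8 + 868183.9 − 1050781.80 = 483.9 m.

483.9 m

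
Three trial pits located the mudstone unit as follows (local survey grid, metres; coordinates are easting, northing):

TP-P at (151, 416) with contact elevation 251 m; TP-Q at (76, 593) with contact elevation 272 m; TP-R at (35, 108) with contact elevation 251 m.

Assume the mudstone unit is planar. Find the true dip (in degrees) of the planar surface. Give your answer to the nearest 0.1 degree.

9.0°

Let the plane be z = a·easting + b·northing + c.
TP-Q−TP-P: −75a + 177b = 21;  TP-R−TP-P: −116a − 308b = 0.
Solving gives a = −0.14824, b = 0.05583.
Gradient magnitude |∇z| = √(a² + b²) = √(0.02198 + 0.00312) = 0.15840.
True dip = arctan(0.15840) = 9.0°, dipping toward ESE (azimuth ≈ 111°).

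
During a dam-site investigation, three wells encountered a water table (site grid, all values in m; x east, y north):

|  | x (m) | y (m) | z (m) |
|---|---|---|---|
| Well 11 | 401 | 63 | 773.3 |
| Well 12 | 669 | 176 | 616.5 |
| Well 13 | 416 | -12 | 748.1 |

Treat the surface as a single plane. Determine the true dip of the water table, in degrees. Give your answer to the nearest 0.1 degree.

35.0°

Two edge vectors: Well 11→Well 12 = (268, 113, -156.8), Well 11→Well 13 = (15, -75, -25.2).
Normal n = (Well 11→Well 12) × (Well 11→Well 13) = (-14607.6, 4401.6, -21795).
So ∂z/∂x = −n_x/n_z = −0.67023 and ∂z/∂y = −n_y/n_z = 0.20195.
Gradient magnitude |∇z| = √(a² + b²) = √(0.44920 + 0.04079) = 0.69999.
True dip = arctan(0.69999) = 35.0°, dipping toward ESE (azimuth ≈ 107°).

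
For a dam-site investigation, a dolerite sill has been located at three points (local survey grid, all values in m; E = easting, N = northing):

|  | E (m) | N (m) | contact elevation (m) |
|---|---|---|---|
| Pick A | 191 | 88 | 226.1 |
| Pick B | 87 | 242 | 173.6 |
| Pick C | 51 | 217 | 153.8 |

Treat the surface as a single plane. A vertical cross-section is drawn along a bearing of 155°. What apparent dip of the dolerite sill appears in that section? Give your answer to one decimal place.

Two edge vectors: Pick A→Pick B = (-104, 154, -52.5), Pick A→Pick C = (-140, 129, -72.3).
Normal n = (Pick A→Pick B) × (Pick A→Pick C) = (-4361.7, -169.2, 8144).
So ∂z/∂E = −n_x/n_z = 0.53557 and ∂z/∂N = −n_y/n_z = 0.02078.
Unit vector along 155° is (sin 155°, cos 155°) = (0.4226, -0.9063).
Slope in that direction = a·(0.4226) + b·(-0.9063) = 0.20751.
Apparent dip = arctan|0.20751| = 11.7° (true dip is 28.2°, so apparent ≤ true as expected).

11.7°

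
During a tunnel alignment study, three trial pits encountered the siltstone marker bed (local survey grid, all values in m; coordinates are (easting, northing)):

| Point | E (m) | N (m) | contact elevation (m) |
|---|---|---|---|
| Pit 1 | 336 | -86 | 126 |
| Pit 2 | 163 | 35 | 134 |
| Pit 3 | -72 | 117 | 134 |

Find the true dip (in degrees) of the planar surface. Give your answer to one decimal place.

Two edge vectors: Pit 1→Pit 2 = (-173, 121, 8), Pit 1→Pit 3 = (-408, 203, 8).
Normal n = (Pit 1→Pit 2) × (Pit 1→Pit 3) = (-656, -1880, 14249).
So ∂z/∂E = −n_x/n_z = 0.04604 and ∂z/∂N = −n_y/n_z = 0.13194.
Gradient magnitude |∇z| = √(a² + b²) = √(0.00212 + 0.01741) = 0.13974.
True dip = arctan(0.13974) = 8.0°, dipping toward SSW (azimuth ≈ 199°).

8.0°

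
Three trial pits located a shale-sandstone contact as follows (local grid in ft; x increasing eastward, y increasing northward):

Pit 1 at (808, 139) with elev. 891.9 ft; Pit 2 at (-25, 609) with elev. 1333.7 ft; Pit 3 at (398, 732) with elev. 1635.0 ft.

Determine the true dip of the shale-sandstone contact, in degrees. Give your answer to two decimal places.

55.99°

Let the plane be z = a·x + b·y + c.
Pit 2−Pit 1: −833a + 470b = 441.8;  Pit 3−Pit 1: −410a + 593b = 743.1.
Solving gives a = 0.28967, b = 1.45340.
Gradient magnitude |∇z| = √(a² + b²) = √(0.08391 + 2.11237) = 1.48199.
True dip = arctan(1.48199) = 55.99°, dipping toward SSW (azimuth ≈ 191°).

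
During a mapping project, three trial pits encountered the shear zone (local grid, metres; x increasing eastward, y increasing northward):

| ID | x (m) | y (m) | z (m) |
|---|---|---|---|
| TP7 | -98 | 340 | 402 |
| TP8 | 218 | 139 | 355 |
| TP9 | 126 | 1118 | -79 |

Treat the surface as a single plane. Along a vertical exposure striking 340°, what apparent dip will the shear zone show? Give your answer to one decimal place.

Two edge vectors: TP7→TP8 = (316, -201, -47), TP7→TP9 = (224, 778, -481).
Normal n = (TP7→TP8) × (TP7→TP9) = (133247, 141468, 290872).
So ∂z/∂x = −n_x/n_z = −0.45809 and ∂z/∂y = −n_y/n_z = −0.48636.
Unit vector along 340° is (sin 340°, cos 340°) = (-0.3420, 0.9397).
Slope in that direction = a·(-0.3420) + b·(0.9397) = −0.30035.
Apparent dip = arctan|0.30035| = 16.7° (true dip is 33.7°, so apparent ≤ true as expected).

16.7°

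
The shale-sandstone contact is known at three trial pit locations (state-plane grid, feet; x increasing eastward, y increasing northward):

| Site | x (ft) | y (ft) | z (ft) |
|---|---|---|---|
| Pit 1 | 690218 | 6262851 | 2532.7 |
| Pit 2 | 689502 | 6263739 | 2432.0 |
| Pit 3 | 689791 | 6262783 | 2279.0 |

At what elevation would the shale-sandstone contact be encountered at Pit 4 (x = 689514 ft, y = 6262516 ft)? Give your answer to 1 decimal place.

2042.2 ft

Two edge vectors: Pit 1→Pit 2 = (-716, 888, -100.7), Pit 1→Pit 3 = (-427, -68, -253.7).
Normal n = (Pit 1→Pit 2) × (Pit 1→Pit 3) = (-232133.2, -138650.3, 427864).
So ∂z/∂x = −n_x/n_z = 0.542539686 and ∂z/∂y = −n_y/n_z = 0.324052269.
Intercept c from Pit 1: 2532.7 − 374470.66 − 2029491.08 = −2401429.03.
At (689514, 6262516): z = 374088.7 + 2029382.5 − 2401429.03 = 2042.2 ft.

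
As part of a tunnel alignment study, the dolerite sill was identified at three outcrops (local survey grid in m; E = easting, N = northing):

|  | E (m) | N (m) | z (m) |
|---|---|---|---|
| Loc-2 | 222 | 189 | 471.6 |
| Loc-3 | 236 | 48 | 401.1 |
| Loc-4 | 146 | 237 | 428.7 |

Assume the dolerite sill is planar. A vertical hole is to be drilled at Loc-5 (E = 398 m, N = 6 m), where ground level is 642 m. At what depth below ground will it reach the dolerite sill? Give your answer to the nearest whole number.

Let the plane be z = a·E + b·N + c.
Loc-3−Loc-2: 14a − 141b = −70.5;  Loc-4−Loc-2: −76a + 48b = −42.9.
Solving gives a = 0.93916, b = 0.59325.
Then c = 471.6 − a·222 − b·189 = 150.98.
At (398, 6): z_contact = 373.8 + 3.6 + 150.98 = 528.3 m.
Depth below ground = 642 − 528.3 = 114 m.

114 m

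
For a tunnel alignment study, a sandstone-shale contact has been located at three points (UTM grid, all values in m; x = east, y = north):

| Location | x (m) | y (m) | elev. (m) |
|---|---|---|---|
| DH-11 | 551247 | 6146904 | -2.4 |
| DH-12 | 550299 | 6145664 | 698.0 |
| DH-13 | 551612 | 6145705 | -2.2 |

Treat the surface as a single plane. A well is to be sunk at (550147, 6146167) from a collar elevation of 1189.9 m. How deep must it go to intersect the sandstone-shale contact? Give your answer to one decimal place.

Let the plane be z = a·x + b·y + c.
DH-12−DH-11: −948a − 1240b = 700.4;  DH-13−DH-11: 365a − 1199b = 0.2.
Solving gives a = −0.528255808, b = −0.160978624.
Then c = -2.4 − a·551247 − b·6146904 = 1280717.18.
At (550147, 6146167): z_contact = −290618.35 − 989401.51 + 1280717.18 = 697.32 m.
Depth below ground = 1189.9 − 697.32 = 492.6 m.

492.6 m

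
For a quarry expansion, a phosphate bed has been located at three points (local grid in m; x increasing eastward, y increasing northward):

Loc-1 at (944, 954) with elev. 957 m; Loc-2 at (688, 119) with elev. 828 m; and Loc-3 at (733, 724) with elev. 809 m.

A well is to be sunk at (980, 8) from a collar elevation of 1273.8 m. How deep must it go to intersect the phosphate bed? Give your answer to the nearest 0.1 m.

201.9 m

Two edge vectors: Loc-1→Loc-2 = (-256, -835, -129), Loc-1→Loc-3 = (-211, -230, -148).
Normal n = (Loc-1→Loc-2) × (Loc-1→Loc-3) = (93910, -10669, -117305).
So ∂z/∂x = −n_x/n_z = 0.80056 and ∂z/∂y = −n_y/n_z = −0.09095.
Intercept c from Loc-1: 957 − 755.73 + 86.77 = 288.04.
At (980, 8): z_contact = 784.55 − 0.73 + 288.04 = 1071.86 m.
Depth below ground = 1273.8 − 1071.86 = 201.9 m.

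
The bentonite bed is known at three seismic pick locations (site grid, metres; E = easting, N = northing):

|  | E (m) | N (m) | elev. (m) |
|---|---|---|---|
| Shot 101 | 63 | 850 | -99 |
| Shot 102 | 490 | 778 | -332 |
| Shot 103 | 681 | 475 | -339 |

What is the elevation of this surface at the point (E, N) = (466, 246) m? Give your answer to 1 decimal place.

Two edge vectors: Shot 101→Shot 102 = (427, -72, -233), Shot 101→Shot 103 = (618, -375, -240).
Normal n = (Shot 101→Shot 102) × (Shot 101→Shot 103) = (-70095, -41514, -115629).
So ∂z/∂E = −n_x/n_z = −0.60621 and ∂z/∂N = −n_y/n_z = −0.35903.
Intercept c from Shot 101: -99 + 38.19 + 305.17 = 244.36.
At (466, 246): z = −282.5 − 88.3 + 244.36 = -126.4 m.

-126.4 m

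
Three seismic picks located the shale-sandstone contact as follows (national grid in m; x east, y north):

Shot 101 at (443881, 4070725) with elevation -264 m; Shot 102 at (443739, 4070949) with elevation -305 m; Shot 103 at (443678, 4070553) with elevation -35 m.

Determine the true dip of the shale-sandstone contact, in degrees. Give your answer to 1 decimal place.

40.7°

Two edge vectors: Shot 101→Shot 102 = (-142, 224, -41), Shot 101→Shot 103 = (-203, -172, 229).
Normal n = (Shot 101→Shot 102) × (Shot 101→Shot 103) = (44244, 40841, 69896).
So ∂z/∂x = −n_x/n_z = −0.63300 and ∂z/∂y = −n_y/n_z = −0.58431.
Gradient magnitude |∇z| = √(a² + b²) = √(0.40069 + 0.34142) = 0.86146.
True dip = arctan(0.86146) = 40.7°, dipping toward NE (azimuth ≈ 047°).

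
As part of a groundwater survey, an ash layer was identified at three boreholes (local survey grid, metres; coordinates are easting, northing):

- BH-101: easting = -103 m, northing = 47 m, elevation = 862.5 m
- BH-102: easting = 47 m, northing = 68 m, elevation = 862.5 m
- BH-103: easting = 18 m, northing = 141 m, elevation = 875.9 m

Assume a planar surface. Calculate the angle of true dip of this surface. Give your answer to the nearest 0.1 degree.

10.0°

Let the plane be z = a·easting + b·northing + c.
BH-102−BH-101: 150a + 21b = 0;  BH-103−BH-101: 121a + 94b = 13.4.
Solving gives a = −0.02434, b = 0.17389.
Gradient magnitude |∇z| = √(a² + b²) = √(0.00059 + 0.03024) = 0.17559.
True dip = arctan(0.17559) = 10.0°, dipping toward S (azimuth ≈ 172°).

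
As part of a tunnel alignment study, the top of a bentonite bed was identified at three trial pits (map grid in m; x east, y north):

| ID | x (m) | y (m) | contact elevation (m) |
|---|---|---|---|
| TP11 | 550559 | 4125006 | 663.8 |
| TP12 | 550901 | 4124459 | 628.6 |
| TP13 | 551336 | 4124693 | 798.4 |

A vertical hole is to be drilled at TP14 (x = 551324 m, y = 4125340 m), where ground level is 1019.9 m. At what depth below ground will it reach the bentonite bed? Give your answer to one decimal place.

Two edge vectors: TP11→TP12 = (342, -547, -35.2), TP11→TP13 = (777, -313, 134.6).
Normal n = (TP11→TP12) × (TP11→TP13) = (-84643.8, -73383.6, 317973).
So ∂z/∂x = −n_x/n_z = 0.266198073 and ∂z/∂y = −n_y/n_z = 0.230785633.
Intercept c from TP11: 663.8 − 146557.75 − 951992.12 = −1097886.06.
At (551324, 4125340): z_contact = 146761.39 + 952069.20 − 1097886.06 = 944.52 m.
Depth below ground = 1019.9 − 944.52 = 75.4 m.

75.4 m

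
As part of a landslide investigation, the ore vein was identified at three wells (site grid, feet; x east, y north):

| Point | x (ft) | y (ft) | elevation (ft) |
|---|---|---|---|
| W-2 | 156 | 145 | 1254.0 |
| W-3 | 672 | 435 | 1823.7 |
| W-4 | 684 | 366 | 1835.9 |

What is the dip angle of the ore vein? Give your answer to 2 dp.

Two edge vectors: W-2→W-3 = (516, 290, 569.7), W-2→W-4 = (528, 221, 581.9).
Normal n = (W-2→W-3) × (W-2→W-4) = (42847.3, 541.2, -39084).
So ∂z/∂x = −n_x/n_z = 1.09629 and ∂z/∂y = −n_y/n_z = 0.01385.
Gradient magnitude |∇z| = √(a² + b²) = √(1.20185 + 0.00019) = 1.09637.
True dip = arctan(1.09637) = 47.63°, dipping toward W (azimuth ≈ 269°).

47.63°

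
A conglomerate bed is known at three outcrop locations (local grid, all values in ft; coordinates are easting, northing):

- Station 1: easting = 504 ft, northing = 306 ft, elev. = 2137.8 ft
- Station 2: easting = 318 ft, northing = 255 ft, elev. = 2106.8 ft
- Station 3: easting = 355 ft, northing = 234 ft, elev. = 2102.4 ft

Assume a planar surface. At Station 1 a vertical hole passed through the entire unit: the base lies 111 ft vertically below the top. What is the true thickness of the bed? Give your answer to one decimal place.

104.9 ft

Let the plane be z = a·easting + b·northing + c.
Station 2−Station 1: −186a − 51b = −31;  Station 3−Station 1: −149a − 72b = −35.4.
Solving gives a = 0.07364, b = 0.33927.
|∇z| = √(a²+b²) = 0.34717, so dip δ = arctan(0.34717) = 19.15°.
True thickness = vertical thickness × cos δ = 111 × cos 19.15° = 104.9 ft.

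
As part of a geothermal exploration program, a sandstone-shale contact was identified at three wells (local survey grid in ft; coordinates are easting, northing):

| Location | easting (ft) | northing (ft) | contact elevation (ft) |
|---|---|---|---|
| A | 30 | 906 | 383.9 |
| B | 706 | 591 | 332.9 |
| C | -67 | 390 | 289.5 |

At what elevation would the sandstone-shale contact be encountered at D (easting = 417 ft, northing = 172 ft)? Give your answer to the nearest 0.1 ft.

Two edge vectors: A→B = (676, -315, -51), A→C = (-97, -516, -94.4).
Normal n = (A→B) × (A→C) = (3420, 68761.4, -379371).
So ∂z/∂easting = −n_x/n_z = 0.00901 and ∂z/∂northing = −n_y/n_z = 0.18125.
Intercept c from A: 383.9 − 0.27 − 164.21 = 219.42.
At (417, 172): z = 3.8 + 31.2 + 219.42 = 254.4 ft.

254.4 ft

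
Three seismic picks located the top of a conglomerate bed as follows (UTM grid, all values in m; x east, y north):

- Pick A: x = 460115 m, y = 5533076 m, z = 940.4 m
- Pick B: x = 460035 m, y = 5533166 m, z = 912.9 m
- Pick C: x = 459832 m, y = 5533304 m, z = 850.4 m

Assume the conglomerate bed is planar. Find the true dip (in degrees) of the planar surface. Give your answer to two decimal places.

Let the plane be z = a·x + b·y + c.
Pick B−Pick A: −80a + 90b = −27.5;  Pick C−Pick A: −283a + 228b = −90.
Solving gives a = 0.25311, b = −0.08057.
Gradient magnitude |∇z| = √(a² + b²) = √(0.06407 + 0.00649) = 0.26563.
True dip = arctan(0.26563) = 14.88°, dipping toward WNW (azimuth ≈ 288°).

14.88°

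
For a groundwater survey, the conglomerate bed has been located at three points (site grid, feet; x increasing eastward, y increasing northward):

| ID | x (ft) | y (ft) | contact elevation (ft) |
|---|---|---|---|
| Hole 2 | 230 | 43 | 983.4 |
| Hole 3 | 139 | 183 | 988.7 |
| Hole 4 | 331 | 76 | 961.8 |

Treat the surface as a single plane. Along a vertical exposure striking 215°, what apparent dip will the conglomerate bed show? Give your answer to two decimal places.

9.95°

Let the plane be z = a·x + b·y + c.
Hole 3−Hole 2: −91a + 140b = 5.3;  Hole 4−Hole 2: 101a + 33b = −21.6.
Solving gives a = −0.18660, b = −0.08343.
Unit vector along 215° is (sin 215°, cos 215°) = (-0.5736, -0.8192).
Slope in that direction = a·(-0.5736) + b·(-0.8192) = 0.17537.
Apparent dip = arctan|0.17537| = 9.95° (true dip is 11.6°, so apparent ≤ true as expected).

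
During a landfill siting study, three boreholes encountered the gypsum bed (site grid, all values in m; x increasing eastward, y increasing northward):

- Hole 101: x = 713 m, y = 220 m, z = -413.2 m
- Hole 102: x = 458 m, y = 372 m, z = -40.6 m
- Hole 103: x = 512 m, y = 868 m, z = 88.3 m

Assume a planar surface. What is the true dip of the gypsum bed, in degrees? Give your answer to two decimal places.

52.18°

Two edge vectors: Hole 101→Hole 102 = (-255, 152, 372.6), Hole 101→Hole 103 = (-201, 648, 501.5).
Normal n = (Hole 101→Hole 102) × (Hole 101→Hole 103) = (-165216.8, 52989.9, -134688).
So ∂z/∂x = −n_x/n_z = −1.22666 and ∂z/∂y = −n_y/n_z = 0.39343.
Gradient magnitude |∇z| = √(a² + b²) = √(1.50470 + 0.15478) = 1.28821.
True dip = arctan(1.28821) = 52.18°, dipping toward ESE (azimuth ≈ 108°).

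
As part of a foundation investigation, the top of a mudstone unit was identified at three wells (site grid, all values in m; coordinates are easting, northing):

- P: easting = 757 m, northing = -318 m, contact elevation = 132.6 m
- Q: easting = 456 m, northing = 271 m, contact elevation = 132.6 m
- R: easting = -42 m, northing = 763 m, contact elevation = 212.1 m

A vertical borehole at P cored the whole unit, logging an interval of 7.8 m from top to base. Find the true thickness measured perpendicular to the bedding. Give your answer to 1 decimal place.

Two edge vectors: P→Q = (-301, 589, 0), P→R = (-799, 1081, 79.5).
Normal n = (P→Q) × (P→R) = (46825.5, 23929.5, 145230).
So ∂z/∂easting = −n_x/n_z = −0.32242 and ∂z/∂northing = −n_y/n_z = −0.16477.
|∇z| = √(a²+b²) = 0.36209, so dip δ = arctan(0.36209) = 19.90°.
True thickness = vertical thickness × cos δ = 7.8 × cos 19.90° = 7.3 m.

7.3 m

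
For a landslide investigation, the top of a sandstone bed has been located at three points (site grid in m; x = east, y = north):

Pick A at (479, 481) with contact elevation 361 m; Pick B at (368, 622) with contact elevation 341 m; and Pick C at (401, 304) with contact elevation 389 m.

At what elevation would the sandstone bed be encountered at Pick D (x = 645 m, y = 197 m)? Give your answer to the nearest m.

Let the plane be z = a·x + b·y + c.
Pick B−Pick A: −111a + 141b = −20;  Pick C−Pick A: −78a − 177b = 28.
Solving gives a = −0.01331, b = −0.15233.
Then c = 361 − a·479 − b·481 = 440.65.
At (645, 197): z = −8.6 − 30.0 + 440.65 = 402.1 m.

402 m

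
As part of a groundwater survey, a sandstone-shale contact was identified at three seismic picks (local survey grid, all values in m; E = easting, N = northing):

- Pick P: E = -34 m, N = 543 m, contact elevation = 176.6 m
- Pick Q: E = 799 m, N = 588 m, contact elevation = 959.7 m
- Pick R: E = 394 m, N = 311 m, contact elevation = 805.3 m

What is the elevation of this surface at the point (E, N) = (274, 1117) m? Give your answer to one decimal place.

-28.3 m

Two edge vectors: Pick P→Pick Q = (833, 45, 783.1), Pick P→Pick R = (428, -232, 628.7).
Normal n = (Pick P→Pick Q) × (Pick P→Pick R) = (209970.7, -188540.3, -212516).
So ∂z/∂E = −n_x/n_z = 0.988023 and ∂z/∂N = −n_y/n_z = −0.887182.
Intercept c from Pick P: 176.6 + 33.59 + 481.74 = 691.93.
At (274, 1117): z = 270.7 − 991.0 + 691.93 = -28.3 m.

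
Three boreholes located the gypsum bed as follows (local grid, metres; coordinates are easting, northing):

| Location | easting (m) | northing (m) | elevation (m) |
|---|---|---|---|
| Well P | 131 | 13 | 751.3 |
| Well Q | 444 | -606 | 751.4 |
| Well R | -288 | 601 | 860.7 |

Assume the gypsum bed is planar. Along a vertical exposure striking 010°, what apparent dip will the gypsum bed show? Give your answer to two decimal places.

31.15°

Let the plane be z = a·easting + b·northing + c.
Well Q−Well P: 313a − 619b = 0.1;  Well R−Well P: −419a + 588b = 109.4.
Solving gives a = −0.89990, b = −0.45520.
Unit vector along 010° is (sin 10°, cos 10°) = (0.1736, 0.9848).
Slope in that direction = a·(0.1736) + b·(0.9848) = −0.60455.
Apparent dip = arctan|0.60455| = 31.15° (true dip is 45.2°, so apparent ≤ true as expected).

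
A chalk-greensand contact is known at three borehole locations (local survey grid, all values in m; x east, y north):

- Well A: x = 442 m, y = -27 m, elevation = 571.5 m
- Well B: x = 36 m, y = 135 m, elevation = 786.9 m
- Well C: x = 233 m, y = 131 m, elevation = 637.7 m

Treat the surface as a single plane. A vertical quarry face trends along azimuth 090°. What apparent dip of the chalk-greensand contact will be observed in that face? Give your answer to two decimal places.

37.58°

Two edge vectors: Well A→Well B = (-406, 162, 215.4), Well A→Well C = (-209, 158, 66.2).
Normal n = (Well A→Well B) × (Well A→Well C) = (-23308.8, -18141.4, -30290).
So ∂z/∂x = −n_x/n_z = −0.76952 and ∂z/∂y = −n_y/n_z = −0.59892.
Unit vector along 090° is (sin 90°, cos 90°) = (1.0000, 0.0000).
Slope in that direction = a·(1.0000) + b·(0.0000) = −0.76952.
Apparent dip = arctan|0.76952| = 37.58° (true dip is 44.3°, so apparent ≤ true as expected).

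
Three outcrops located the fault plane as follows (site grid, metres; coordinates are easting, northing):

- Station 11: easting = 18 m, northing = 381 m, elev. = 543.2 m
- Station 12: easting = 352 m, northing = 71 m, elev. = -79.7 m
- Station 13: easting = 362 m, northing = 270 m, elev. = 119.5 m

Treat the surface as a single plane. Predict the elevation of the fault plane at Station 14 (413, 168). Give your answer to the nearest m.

-33 m

Two edge vectors: Station 11→Station 12 = (334, -310, -622.9), Station 11→Station 13 = (344, -111, -423.7).
Normal n = (Station 11→Station 12) × (Station 11→Station 13) = (62205.1, -72761.8, 69566).
So ∂z/∂easting = −n_x/n_z = −0.89419 and ∂z/∂northing = −n_y/n_z = 1.04594.
Intercept c from Station 11: 543.2 + 16.10 − 398.50 = 160.79.
At (413, 168): z = −369.3 + 175.7 + 160.79 = -32.8 m.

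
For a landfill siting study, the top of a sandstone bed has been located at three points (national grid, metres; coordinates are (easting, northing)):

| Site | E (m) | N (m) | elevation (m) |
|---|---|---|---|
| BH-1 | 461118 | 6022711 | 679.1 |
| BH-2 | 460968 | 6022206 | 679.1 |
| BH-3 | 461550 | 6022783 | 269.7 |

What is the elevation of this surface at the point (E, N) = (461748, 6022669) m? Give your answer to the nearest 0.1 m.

38.5 m

Let the plane be z = a·E + b·N + c.
BH-2−BH-1: −150a − 505b = 0;  BH-3−BH-1: 432a + 72b = −409.4.
Solving gives a = −0.997043789, b = 0.296151620.
Then c = 679.1 − a·461118 − b·6022711 = −1323201.68.
At (461748, 6022669): z = −460383.0 + 1783623.2 − 1323201.68 = 38.5 m.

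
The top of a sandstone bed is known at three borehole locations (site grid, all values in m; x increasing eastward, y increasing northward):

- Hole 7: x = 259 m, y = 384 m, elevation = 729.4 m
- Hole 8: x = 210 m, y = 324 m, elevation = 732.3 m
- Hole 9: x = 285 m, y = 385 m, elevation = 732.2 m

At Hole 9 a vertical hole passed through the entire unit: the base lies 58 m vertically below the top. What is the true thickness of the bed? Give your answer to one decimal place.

Let the plane be z = a·x + b·y + c.
Hole 8−Hole 7: −49a − 60b = 2.9;  Hole 9−Hole 7: 26a + 1b = 2.8.
Solving gives a = 0.11310, b = −0.14070.
|∇z| = √(a²+b²) = 0.18053, so dip δ = arctan(0.18053) = 10.23°.
True thickness = vertical thickness × cos δ = 58 × cos 10.23° = 57.1 m.

57.1 m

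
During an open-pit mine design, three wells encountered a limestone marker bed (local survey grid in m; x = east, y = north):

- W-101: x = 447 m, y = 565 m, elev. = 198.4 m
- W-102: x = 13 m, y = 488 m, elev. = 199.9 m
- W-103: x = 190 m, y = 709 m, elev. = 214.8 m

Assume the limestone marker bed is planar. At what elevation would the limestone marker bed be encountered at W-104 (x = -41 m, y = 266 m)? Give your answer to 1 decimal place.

Let the plane be z = a·x + b·y + c.
W-102−W-101: −434a − 77b = 1.5;  W-103−W-101: −257a + 144b = 16.4.
Solving gives a = −0.01797, b = 0.08181.
Then c = 198.4 − a·447 − b·565 = 160.21.
At (-41, 266): z = 0.7 + 21.8 + 160.21 = 182.7 m.

182.7 m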